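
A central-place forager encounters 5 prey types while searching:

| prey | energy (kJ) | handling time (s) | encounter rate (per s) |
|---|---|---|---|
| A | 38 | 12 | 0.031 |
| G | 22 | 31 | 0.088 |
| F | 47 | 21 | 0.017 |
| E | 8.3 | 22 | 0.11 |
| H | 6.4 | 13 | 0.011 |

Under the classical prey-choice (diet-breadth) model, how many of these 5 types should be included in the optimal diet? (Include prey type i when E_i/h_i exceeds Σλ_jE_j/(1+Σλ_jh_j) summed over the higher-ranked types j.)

2

Profitabilities (E/h, kJ/s): A 3.17, F 2.24, G 0.71, H 0.492, E 0.377. Add prey in this order while the next type's profitability exceeds the intake rate on those already taken.
Rate on top 1: 0.8586. F: 2.24 > 0.8586 → include.
Rate on top 2: 1.143. G: 0.71 < 1.143 → exclude; stop.
Optimal diet: A, F — 2 of 5 types.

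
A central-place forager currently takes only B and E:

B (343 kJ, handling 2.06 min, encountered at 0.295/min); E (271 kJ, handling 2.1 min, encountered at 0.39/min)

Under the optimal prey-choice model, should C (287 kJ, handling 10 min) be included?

Current rate: (0.295×343 + 0.39×271)/(1 + 0.295×2.06 + 0.39×2.1) = 85.25 kJ/min.
Profitability of C: 287/10 = 28.7 kJ/min.
Since 28.7 < R, time spent handling C is better spent searching.

No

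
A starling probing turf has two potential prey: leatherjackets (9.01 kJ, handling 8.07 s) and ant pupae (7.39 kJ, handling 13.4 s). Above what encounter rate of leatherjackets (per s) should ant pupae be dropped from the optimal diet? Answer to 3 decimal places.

0.121 per s

At the threshold, the rate on leatherjackets alone equals the profitability of ant pupae: λ·9.01/(1 + λ·8.07) = 7.39/13.4 = 0.5515.
Rearranging, λ(9.01 − 0.5515×8.07) = 0.5515, so λ = 0.5515/4.559 = 0.121 per s.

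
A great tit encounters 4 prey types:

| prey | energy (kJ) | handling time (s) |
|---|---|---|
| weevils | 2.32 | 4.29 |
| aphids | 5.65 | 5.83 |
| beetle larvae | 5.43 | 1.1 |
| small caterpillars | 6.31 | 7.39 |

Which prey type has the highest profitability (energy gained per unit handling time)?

beetle larvae

Profitability E/h (kJ/s): weevils = 2.32/4.29 = 0.541, aphids = 5.65/5.83 = 0.969, beetle larvae = 5.43/1.1 = 4.94, small caterpillars = 6.31/7.39 = 0.854.
Ranked: beetle larvae > aphids > small caterpillars > weevils.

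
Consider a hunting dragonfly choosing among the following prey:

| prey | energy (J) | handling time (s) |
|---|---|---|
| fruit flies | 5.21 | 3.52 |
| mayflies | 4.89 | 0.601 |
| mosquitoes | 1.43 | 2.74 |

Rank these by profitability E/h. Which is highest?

mayflies

In descending order of E/h:
mayflies: 4.89/0.601 = 8.14 J/s
fruit flies: 5.21/3.52 = 1.48 J/s
mosquitoes: 1.43/2.74 = 0.522 J/s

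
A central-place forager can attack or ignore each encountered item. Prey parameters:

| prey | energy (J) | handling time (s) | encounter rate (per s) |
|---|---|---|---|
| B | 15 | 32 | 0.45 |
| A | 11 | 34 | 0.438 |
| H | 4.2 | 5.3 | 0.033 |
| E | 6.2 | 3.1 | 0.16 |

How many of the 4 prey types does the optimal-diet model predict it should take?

E/h in descending order: E 2, H 0.792, B 0.469, A 0.324 J/s. The optimal diet is the largest prefix of this list for which every included type satisfies E_i/h_i > R on the types above it.
Rate on top 1: 0.6631. H: 0.792 > 0.6631 → include.
Rate on top 2: 0.6766. B: 0.469 < 0.6766 → exclude; stop.
Optimal diet: E, H — 2 of 4 types.

2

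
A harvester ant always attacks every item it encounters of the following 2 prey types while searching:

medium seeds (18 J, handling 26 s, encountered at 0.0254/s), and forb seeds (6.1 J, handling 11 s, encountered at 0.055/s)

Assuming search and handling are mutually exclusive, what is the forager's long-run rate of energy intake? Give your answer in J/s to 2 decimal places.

0.35 J/s

R = Σλ_iE_i / (1 + Σλ_ih_i)
Numerator: 0.0254×18 + 0.055×6.1 = 0.7927
Denominator: 1 + 0.0254×26 + 0.055×11 = 2.265
R = 0.7927/2.265 = 0.3499 J/s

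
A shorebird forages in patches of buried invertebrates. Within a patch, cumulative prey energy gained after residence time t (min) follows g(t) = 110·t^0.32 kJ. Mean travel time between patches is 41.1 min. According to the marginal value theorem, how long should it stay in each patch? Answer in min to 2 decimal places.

Maximise g(t)/(T+t): set derivative to zero → g'(t)(T+t) = g(t).
g'(t) = 0.32·110·t^-0.68. Setting 0.32·110·t^-0.68 = 110·t^0.32/(41.1+t) gives 0.32(41.1+t) = t, so 0.68·t = 0.32×41.1.
t* = 0.32×41.1/0.68 = 19.34 min.

19.34 min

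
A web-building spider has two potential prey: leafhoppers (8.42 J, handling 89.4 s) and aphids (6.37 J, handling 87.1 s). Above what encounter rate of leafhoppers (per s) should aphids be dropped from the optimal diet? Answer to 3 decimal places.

0.039 per s

Drop aphids once their profitability E₂/h₂ falls below the rate achievable on leafhoppers alone: E₂/h₂ = λE₁/(1 + λh₁).
Solve for λ: λE₁h₂ = E₂(1 + λh₁) → λ(E₁h₂ − E₂h₁) = E₂ → λ = E₂/(E₁h₂ − E₂h₁).
λ = 6.37/(8.42×87.1 − 6.37×89.4) = 6.37/163.9 = 0.03886 per s.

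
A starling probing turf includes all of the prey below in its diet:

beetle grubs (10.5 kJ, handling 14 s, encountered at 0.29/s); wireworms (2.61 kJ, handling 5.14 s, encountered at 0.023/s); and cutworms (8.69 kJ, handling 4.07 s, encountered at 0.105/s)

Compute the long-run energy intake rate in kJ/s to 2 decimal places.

0.72 kJ/s

R = Σλ_iE_i / (1 + Σλ_ih_i)
Numerator: 0.29×10.5 + 0.023×2.61 + 0.105×8.69 = 4.017
Denominator: 1 + 0.29×14 + 0.023×5.14 + 0.105×4.07 = 5.606
R = 4.017/5.606 = 0.7167 kJ/s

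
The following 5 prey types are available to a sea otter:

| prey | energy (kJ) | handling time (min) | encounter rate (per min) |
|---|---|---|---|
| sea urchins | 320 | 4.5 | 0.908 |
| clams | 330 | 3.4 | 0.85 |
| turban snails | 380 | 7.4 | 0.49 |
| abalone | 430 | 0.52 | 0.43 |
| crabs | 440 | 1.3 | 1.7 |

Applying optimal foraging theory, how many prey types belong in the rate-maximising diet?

Rank by E/h (kJ/min): abalone 827, crabs 338, clams 97.1, sea urchins 71.1, turban snails 51.4. Include each in turn until the next type's E/h falls below the running intake rate.
Rate on top 1: 151.1. crabs: 338 > 151.1 → include.
Rate on top 2: 271.7. clams: 97.1 < 271.7 → exclude; stop.
Optimal diet: abalone, crabs — 2 of 5 types.

2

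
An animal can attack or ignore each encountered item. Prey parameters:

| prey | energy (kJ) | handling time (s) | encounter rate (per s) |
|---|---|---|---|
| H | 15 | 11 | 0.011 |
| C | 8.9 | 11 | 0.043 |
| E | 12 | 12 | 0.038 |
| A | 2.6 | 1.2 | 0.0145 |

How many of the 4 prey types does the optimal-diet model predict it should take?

4

E/h in descending order: A 2.17, H 1.36, E 1, C 0.809 kJ/s. The optimal diet is the largest prefix of this list for which every included type satisfies E_i/h_i > R on the types above it.
Rate on top 1: 0.03706. H: 1.36 > 0.03706 → include.
Rate on top 2: 0.1781. E: 1 > 0.1781 → include.
Rate on top 3: 0.4131. C: 0.809 > 0.4131 → include.
Optimal diet: A, H, E, C — 4 of 4 types.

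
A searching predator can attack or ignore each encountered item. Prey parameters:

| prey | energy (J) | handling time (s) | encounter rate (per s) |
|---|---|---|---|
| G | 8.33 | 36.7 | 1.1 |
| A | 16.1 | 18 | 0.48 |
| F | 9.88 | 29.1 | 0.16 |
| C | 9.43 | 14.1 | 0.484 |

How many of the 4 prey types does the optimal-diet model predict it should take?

1

E/h in descending order: A 0.894, C 0.669, F 0.34, G 0.227 J/s. The optimal diet is the largest prefix of this list for which every included type satisfies E_i/h_i > R on the types above it.
Rate on top 1: 0.8017. C: 0.669 < 0.8017 → exclude; stop.
Optimal diet: A — 1 of 4 types.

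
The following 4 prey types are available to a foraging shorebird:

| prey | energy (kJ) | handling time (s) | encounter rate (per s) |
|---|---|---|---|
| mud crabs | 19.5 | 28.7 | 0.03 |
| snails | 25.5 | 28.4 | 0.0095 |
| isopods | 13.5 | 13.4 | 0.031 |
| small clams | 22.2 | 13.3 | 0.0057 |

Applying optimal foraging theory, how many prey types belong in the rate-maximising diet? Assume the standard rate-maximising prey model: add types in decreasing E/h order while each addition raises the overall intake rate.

4

Rank by E/h (kJ/s): small clams 1.67, isopods 1.01, snails 0.898, mud crabs 0.679. Include each in turn until the next type's E/h falls below the running intake rate.
Rate on top 1: 0.1176. isopods: 1.01 > 0.1176 → include.
Rate on top 2: 0.3655. snails: 0.898 > 0.3655 → include.
Rate on top 3: 0.4471. mud crabs: 0.679 > 0.4471 → include.
Optimal diet: small clams, isopods, snails, mud crabs — 4 of 4 types.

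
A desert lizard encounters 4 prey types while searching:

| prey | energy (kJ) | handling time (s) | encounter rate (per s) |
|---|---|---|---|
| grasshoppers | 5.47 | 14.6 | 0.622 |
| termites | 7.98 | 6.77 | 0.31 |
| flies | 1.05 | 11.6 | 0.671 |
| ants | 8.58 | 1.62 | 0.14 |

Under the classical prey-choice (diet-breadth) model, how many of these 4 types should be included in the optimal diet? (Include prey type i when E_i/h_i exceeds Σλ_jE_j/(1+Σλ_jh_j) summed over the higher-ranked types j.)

2

E/h in descending order: ants 5.3, termites 1.18, grasshoppers 0.375, flies 0.0905 kJ/s. The optimal diet is the largest prefix of this list for which every included type satisfies E_i/h_i > R on the types above it.
Rate on top 1: 0.9791. termites: 1.18 > 0.9791 → include.
Rate on top 2: 1.105. grasshoppers: 0.375 < 1.105 → exclude; stop.
Optimal diet: ants, termites — 2 of 4 types.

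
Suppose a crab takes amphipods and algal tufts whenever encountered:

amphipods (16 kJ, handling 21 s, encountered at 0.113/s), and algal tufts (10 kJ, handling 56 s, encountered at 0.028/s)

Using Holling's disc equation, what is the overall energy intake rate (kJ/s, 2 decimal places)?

0.42 kJ/s

R = Σλ_iE_i / (1 + Σλ_ih_i)
Numerator: 0.113×16 + 0.028×10 = 2.088
Denominator: 1 + 0.113×21 + 0.028×56 = 4.941
R = 2.088/4.941 = 0.4226 kJ/s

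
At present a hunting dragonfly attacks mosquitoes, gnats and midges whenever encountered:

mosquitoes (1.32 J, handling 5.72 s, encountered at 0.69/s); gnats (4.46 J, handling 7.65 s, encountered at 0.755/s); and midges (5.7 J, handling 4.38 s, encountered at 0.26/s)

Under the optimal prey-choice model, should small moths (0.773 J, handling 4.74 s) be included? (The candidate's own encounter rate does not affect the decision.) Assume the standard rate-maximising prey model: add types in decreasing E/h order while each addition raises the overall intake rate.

No

Current rate: (0.69×1.32 + 0.755×4.46 + 0.26×5.7)/(1 + 0.69×5.72 + 0.755×7.65 + 0.26×4.38) = 0.4856 J/s.
Profitability of small moths: 0.773/4.74 = 0.1631 J/s.
0.1631 < 0.4856, so adding small moths would lower the average — exclude it.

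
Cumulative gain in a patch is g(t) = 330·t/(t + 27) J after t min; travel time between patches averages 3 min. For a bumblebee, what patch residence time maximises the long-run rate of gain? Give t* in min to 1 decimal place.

Optimal t* satisfies g'(t*) = g(t*)/(T + t*).
g'(t) = 330·27/(t + 27)². Setting 330·27/(t+27)² = 330t/[(t+27)(3+t)] gives 27(3+t) = t(t+27), so t² = 27×3 = 81.
t* = √81 = 9 min.

9.0 min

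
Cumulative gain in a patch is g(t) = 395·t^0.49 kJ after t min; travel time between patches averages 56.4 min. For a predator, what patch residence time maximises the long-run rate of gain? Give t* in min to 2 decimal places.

Maximise g(t)/(T+t): set derivative to zero → g'(t)(T+t) = g(t).
g'(t) = 0.49·395·t^-0.51. Setting 0.49·395·t^-0.51 = 395·t^0.49/(56.4+t) gives 0.49(56.4+t) = t, so 0.51·t = 0.49×56.4.
t* = 0.49×56.4/0.51 = 54.19 min.

54.19 min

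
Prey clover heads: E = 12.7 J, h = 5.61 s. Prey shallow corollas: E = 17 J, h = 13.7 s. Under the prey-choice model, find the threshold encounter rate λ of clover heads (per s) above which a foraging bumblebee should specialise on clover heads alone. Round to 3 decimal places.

0.216 per s

The zero-one rule: include shallow corollas iff E₂/h₂ > λE₁/(1+λh₁). Equality gives the switch point.
λE₁h₂ = E₂ + λE₂h₁ ⇒ λ = E₂/(E₁h₂ − E₂h₁) = 17/(174 − 95.37) = 0.2162 per s.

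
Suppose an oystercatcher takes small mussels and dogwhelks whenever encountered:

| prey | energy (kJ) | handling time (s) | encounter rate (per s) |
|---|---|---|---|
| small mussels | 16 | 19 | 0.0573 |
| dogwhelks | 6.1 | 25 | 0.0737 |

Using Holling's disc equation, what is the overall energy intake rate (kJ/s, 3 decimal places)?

0.348 kJ/s

R = Σλ_iE_i / (1 + Σλ_ih_i)
Numerator: 0.0573×16 + 0.0737×6.1 = 1.366
Denominator: 1 + 0.0573×19 + 0.0737×25 = 3.931
R = 1.366/3.931 = 0.3476 kJ/s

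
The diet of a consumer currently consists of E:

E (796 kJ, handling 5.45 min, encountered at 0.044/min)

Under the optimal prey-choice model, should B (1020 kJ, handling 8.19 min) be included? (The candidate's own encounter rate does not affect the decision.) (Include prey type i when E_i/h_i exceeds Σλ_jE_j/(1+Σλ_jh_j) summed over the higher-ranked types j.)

Yes

On E alone, R = ΣλE/(1+Σλh) = 35.02/1.24 = 28.25 kJ/min.
B: E/h = 1020/8.19 = 124.5 kJ/min.
Since 124.5 > R, including B increases the long-run rate.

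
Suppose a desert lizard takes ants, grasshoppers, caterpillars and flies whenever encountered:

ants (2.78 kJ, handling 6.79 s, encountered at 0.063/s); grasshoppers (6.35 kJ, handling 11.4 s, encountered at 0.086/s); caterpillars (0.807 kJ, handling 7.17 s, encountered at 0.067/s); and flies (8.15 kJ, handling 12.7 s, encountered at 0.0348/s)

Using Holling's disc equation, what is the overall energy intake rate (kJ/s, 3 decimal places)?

R = Σλ_iE_i / (1 + Σλ_ih_i)
Numerator: 0.063×2.78 + 0.086×6.35 + 0.067×0.807 + 0.0348×8.15 = 1.059
Denominator: 1 + 0.063×6.79 + 0.086×11.4 + 0.067×7.17 + 0.0348×12.7 = 3.331
R = 1.059/3.331 = 0.3179 kJ/s

0.318 kJ/s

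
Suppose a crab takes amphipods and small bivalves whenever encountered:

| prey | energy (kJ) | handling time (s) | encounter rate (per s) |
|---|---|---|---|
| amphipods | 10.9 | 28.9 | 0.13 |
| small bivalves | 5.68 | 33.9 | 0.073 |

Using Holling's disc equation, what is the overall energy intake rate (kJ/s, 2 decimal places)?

0.25 kJ/s

R = Σλ_iE_i / (1 + Σλ_ih_i)
Numerator: 0.13×10.9 + 0.073×5.68 = 1.832
Denominator: 1 + 0.13×28.9 + 0.073×33.9 = 7.232
R = 1.832/7.232 = 0.2533 kJ/s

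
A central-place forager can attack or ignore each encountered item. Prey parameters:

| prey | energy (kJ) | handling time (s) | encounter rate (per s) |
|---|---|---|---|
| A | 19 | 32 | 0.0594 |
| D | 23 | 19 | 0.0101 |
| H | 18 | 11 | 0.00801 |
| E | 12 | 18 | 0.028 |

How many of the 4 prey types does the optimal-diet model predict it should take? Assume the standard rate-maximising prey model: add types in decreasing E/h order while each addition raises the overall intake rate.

E/h in descending order: H 1.64, D 1.21, E 0.667, A 0.594 kJ/s. The optimal diet is the largest prefix of this list for which every included type satisfies E_i/h_i > R on the types above it.
Rate on top 1: 0.1325. D: 1.21 > 0.1325 → include.
Rate on top 2: 0.2941. E: 0.667 > 0.2941 → include.
Rate on top 3: 0.3994. A: 0.594 > 0.3994 → include.
Optimal diet: H, D, E, A — 4 of 4 types.

4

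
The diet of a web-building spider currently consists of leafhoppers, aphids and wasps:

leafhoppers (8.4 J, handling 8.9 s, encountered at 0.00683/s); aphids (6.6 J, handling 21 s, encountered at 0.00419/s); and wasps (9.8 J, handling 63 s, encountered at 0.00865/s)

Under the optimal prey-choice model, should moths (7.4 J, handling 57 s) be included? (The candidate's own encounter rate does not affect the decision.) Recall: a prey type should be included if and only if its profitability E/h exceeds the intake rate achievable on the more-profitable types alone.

Yes

Intake rate on the current diet: R = (0.00683×8.4 + 0.00419×6.6 + 0.00865×9.8) / (1 + 0.00683×8.9 + 0.00419×21 + 0.00865×63) = 0.1698/1.694 = 0.1002 J/s.
moths: E/h = 7.4/57 = 0.1298 J/s.
0.1298 > 0.1002, so adding moths raises the average — include it.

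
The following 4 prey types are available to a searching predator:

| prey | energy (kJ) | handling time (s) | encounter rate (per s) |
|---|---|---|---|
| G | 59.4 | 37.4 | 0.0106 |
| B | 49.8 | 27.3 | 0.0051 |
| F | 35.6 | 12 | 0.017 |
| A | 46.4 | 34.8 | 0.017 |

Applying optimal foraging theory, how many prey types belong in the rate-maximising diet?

Profitabilities (E/h, kJ/s): F 2.97, B 1.82, G 1.59, A 1.33. Add prey in this order while the next type's profitability exceeds the intake rate on those already taken.
Rate on top 1: 0.5027. B: 1.82 > 0.5027 → include.
Rate on top 2: 0.6396. G: 1.59 > 0.6396 → include.
Rate on top 3: 0.8558. A: 1.33 > 0.8558 → include.
Optimal diet: F, B, G, A — 4 of 4 types.

4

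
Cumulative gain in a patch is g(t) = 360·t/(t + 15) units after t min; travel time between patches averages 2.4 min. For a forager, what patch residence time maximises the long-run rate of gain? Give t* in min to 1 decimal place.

6.0 min

Maximise g(t)/(T+t): set derivative to zero → g'(t)(T+t) = g(t).
g'(t) = 360·15/(t + 15)². Setting 360·15/(t+15)² = 360t/[(t+15)(2.4+t)] gives 15(2.4+t) = t(t+15), so t² = 15×2.4 = 36.
t* = √36 = 6 min.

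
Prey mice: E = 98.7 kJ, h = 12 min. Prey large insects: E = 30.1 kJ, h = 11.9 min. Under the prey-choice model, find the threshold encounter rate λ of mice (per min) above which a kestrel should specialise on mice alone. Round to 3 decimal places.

At the threshold, the rate on mice alone equals the profitability of large insects: λ·98.7/(1 + λ·12) = 30.1/11.9 = 2.529.
Rearranging, λ(98.7 − 2.529×12) = 2.529, so λ = 2.529/68.35 = 0.03701 per min.

0.037 per min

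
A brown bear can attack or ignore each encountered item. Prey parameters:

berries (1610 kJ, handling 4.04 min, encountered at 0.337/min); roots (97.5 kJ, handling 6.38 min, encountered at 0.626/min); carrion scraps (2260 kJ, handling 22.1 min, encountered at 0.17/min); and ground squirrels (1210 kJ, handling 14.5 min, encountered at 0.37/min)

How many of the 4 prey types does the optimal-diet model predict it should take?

Profitabilities (E/h, kJ/min): berries 399, carrion scraps 102, ground squirrels 83.4, roots 15.3. Add prey in this order while the next type's profitability exceeds the intake rate on those already taken.
Rate on top 1: 229.8. carrion scraps: 102 < 229.8 → exclude; stop.
Optimal diet: berries — 1 of 4 types.

1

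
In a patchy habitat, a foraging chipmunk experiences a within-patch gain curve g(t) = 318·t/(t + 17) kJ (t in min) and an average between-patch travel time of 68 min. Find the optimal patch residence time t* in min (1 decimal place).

Optimal t* satisfies g'(t*) = g(t*)/(T + t*).
g'(t) = 318·17/(t + 17)². Setting 318·17/(t+17)² = 318t/[(t+17)(68+t)] gives 17(68+t) = t(t+17), so t² = 17×68 = 1156.
t* = √1156 = 34 min.

34.0 min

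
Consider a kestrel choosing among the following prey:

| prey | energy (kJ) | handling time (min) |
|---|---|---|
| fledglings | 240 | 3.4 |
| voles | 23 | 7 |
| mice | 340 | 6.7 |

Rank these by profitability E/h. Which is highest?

In descending order of E/h:
fledglings: 240/3.4 = 70.6 kJ/min
mice: 340/6.7 = 50.7 kJ/min
voles: 23/7 = 3.29 kJ/min

fledglings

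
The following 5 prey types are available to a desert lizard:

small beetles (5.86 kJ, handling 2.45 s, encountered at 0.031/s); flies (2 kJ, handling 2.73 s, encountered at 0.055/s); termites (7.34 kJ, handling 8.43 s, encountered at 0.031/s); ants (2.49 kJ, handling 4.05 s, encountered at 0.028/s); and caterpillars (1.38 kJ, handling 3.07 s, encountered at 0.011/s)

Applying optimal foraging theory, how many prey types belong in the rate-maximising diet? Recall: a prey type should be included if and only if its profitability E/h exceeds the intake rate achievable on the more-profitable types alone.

Rank by E/h (kJ/s): small beetles 2.39, termites 0.871, flies 0.733, ants 0.615, caterpillars 0.45. Include each in turn until the next type's E/h falls below the running intake rate.
Rate on top 1: 0.1688. termites: 0.871 > 0.1688 → include.
Rate on top 2: 0.306. flies: 0.733 > 0.306 → include.
Rate on top 3: 0.3491. ants: 0.615 > 0.3491 → include.
Rate on top 4: 0.3679. caterpillars: 0.45 > 0.3679 → include.
Optimal diet: small beetles, termites, flies, ants, caterpillars — 5 of 5 types.

5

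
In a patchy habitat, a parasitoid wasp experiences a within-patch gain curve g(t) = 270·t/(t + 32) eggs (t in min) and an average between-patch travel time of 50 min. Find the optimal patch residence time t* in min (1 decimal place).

40.0 min

Maximise g(t)/(T+t): set derivative to zero → g'(t)(T+t) = g(t).
g'(t) = 270·32/(t + 32)². Setting 270·32/(t+32)² = 270t/[(t+32)(50+t)] gives 32(50+t) = t(t+32), so t² = 32×50 = 1600.
t* = √1600 = 40 min.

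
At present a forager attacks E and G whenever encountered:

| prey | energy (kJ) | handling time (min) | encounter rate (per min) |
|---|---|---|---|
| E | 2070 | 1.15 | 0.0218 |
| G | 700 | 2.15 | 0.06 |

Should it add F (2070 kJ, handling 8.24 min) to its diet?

Yes

On E and G alone, R = ΣλE/(1+Σλh) = 87.13/1.154 = 75.49 kJ/min.
F: E/h = 2070/8.24 = 251.2 kJ/min.
Since 251.2 > R, including F increases the long-run rate.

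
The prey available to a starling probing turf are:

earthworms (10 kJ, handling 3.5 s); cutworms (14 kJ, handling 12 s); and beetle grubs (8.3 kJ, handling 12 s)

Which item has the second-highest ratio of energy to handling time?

cutworms

In descending order of E/h:
earthworms: 10/3.5 = 2.86 kJ/s
cutworms: 14/12 = 1.17 kJ/s
beetle grubs: 8.3/12 = 0.692 kJ/s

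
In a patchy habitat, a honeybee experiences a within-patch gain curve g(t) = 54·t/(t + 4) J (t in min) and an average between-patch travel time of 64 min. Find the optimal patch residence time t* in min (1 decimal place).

16.0 min

By the marginal value theorem, leave when the instantaneous gain rate g'(t) equals the habitat-wide average g(t)/(T + t).
g'(t) = 54·4/(t + 4)². Setting 54·4/(t+4)² = 54t/[(t+4)(64+t)] gives 4(64+t) = t(t+4), so t² = 4×64 = 256.
t* = √256 = 16 min.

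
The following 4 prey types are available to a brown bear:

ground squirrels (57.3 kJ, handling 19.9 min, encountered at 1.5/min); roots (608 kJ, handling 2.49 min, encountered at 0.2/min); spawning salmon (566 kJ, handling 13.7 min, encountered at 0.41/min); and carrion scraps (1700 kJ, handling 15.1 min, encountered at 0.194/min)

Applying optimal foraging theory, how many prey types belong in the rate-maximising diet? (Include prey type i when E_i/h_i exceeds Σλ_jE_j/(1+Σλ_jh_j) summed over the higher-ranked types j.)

Profitabilities (E/h, kJ/min): roots 244, carrion scraps 113, spawning salmon 41.3, ground squirrels 2.88. Add prey in this order while the next type's profitability exceeds the intake rate on those already taken.
Rate on top 1: 81.17. carrion scraps: 113 > 81.17 → include.
Rate on top 2: 102. spawning salmon: 41.3 < 102 → exclude; stop.
Optimal diet: roots, carrion scraps — 2 of 4 types.

2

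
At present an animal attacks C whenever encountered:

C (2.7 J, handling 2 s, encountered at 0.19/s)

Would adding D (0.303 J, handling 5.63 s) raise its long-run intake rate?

On C alone, R = ΣλE/(1+Σλh) = 0.513/1.38 = 0.3717 J/s.
Profitability of D: 0.303/5.63 = 0.05382 J/s.
Since 0.05382 < R, time spent handling D is better spent searching.

No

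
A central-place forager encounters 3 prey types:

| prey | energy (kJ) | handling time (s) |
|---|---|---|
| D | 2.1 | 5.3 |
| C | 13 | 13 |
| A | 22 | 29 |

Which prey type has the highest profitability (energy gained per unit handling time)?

C

Profitability E/h (kJ/s): D = 2.1/5.3 = 0.396, C = 13/13 = 1, A = 22/29 = 0.759.
Ranked: C > A > D.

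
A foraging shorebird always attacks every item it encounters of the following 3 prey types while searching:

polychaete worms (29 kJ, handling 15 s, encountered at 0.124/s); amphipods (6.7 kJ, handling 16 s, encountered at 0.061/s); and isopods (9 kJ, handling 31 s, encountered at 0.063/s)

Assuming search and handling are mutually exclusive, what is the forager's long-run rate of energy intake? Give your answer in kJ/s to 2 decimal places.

0.79 kJ/s

R = Σλ_iE_i / (1 + Σλ_ih_i)
Numerator: 0.124×29 + 0.061×6.7 + 0.063×9 = 4.572
Denominator: 1 + 0.124×15 + 0.061×16 + 0.063×31 = 5.789
R = 4.572/5.789 = 0.7897 kJ/s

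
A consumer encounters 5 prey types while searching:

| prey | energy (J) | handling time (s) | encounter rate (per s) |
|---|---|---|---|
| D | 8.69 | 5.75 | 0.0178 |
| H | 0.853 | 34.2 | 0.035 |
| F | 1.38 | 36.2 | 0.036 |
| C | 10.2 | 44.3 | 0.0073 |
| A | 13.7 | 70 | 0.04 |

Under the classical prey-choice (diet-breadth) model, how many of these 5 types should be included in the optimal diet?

3

Rank by E/h (J/s): D 1.51, C 0.23, A 0.196, F 0.0381, H 0.0249. Include each in turn until the next type's E/h falls below the running intake rate.
Rate on top 1: 0.1403. C: 0.23 > 0.1403 → include.
Rate on top 2: 0.1607. A: 0.196 > 0.1607 → include.
Rate on top 3: 0.1839. F: 0.0381 < 0.1839 → exclude; stop.
Optimal diet: D, C, A — 3 of 5 types.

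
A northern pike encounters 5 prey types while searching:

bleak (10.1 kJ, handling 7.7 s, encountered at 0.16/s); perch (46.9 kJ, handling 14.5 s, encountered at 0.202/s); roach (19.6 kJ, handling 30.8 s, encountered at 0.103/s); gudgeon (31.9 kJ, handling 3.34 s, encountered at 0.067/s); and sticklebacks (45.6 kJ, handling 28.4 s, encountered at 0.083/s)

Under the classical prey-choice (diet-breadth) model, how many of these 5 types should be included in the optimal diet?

2

Profitabilities (E/h, kJ/s): gudgeon 9.55, perch 3.23, sticklebacks 1.61, bleak 1.31, roach 0.636. Add prey in this order while the next type's profitability exceeds the intake rate on those already taken.
Rate on top 1: 1.746. perch: 3.23 > 1.746 → include.
Rate on top 2: 2.796. sticklebacks: 1.61 < 2.796 → exclude; stop.
Optimal diet: gudgeon, perch — 2 of 5 types.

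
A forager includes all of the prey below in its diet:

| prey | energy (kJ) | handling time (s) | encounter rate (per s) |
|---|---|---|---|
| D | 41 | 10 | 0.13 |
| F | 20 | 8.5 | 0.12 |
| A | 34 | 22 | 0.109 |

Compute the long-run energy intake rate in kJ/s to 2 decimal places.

2.00 kJ/s

Energy encountered per unit search time: 0.13×41 + 0.12×20 + 0.109×34 = 11.44 kJ/s.
Handling time per unit search time: 0.13×10 + 0.12×8.5 + 0.109×22 = 4.718.
Rate = 11.44/(1 + 4.718) = 2 kJ/s.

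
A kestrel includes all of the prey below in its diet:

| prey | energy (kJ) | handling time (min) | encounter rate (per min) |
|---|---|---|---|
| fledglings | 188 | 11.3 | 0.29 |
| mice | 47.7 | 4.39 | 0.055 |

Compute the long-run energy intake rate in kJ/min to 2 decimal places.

12.65 kJ/min

Energy encountered per unit search time: 0.29×188 + 0.055×47.7 = 57.14 kJ/min.
Handling time per unit search time: 0.29×11.3 + 0.055×4.39 = 3.518.
Rate = 57.14/(1 + 3.518) = 12.65 kJ/min.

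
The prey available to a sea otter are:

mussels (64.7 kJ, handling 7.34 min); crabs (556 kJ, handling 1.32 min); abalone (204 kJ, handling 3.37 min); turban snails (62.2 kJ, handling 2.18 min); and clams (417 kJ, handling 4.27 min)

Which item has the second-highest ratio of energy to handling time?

clams

In descending order of E/h:
crabs: 556/1.32 = 421 kJ/min
clams: 417/4.27 = 97.7 kJ/min
abalone: 204/3.37 = 60.5 kJ/min
turban snails: 62.2/2.18 = 28.5 kJ/min
mussels: 64.7/7.34 = 8.81 kJ/min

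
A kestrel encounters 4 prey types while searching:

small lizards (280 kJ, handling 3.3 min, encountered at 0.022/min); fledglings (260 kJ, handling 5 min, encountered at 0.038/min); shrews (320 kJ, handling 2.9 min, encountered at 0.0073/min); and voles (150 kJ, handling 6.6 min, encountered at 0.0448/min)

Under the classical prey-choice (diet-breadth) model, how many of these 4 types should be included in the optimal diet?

4

E/h in descending order: shrews 110, small lizards 84.8, fledglings 52, voles 22.7 kJ/min. The optimal diet is the largest prefix of this list for which every included type satisfies E_i/h_i > R on the types above it.
Rate on top 1: 2.288. small lizards: 84.8 > 2.288 → include.
Rate on top 2: 7.768. fledglings: 52 > 7.768 → include.
Rate on top 3: 14.31. voles: 22.7 > 14.31 → include.
Optimal diet: shrews, small lizards, fledglings, voles — 4 of 4 types.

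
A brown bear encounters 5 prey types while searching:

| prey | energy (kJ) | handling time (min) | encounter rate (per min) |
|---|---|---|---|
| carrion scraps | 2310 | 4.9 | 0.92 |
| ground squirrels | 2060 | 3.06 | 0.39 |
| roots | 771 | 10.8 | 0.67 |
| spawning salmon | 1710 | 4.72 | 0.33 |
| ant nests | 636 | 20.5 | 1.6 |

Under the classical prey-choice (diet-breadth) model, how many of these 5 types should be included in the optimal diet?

2

Rank by E/h (kJ/min): ground squirrels 673, carrion scraps 471, spawning salmon 362, roots 71.4, ant nests 31. Include each in turn until the next type's E/h falls below the running intake rate.
Rate on top 1: 366.3. carrion scraps: 471 > 366.3 → include.
Rate on top 2: 437. spawning salmon: 362 < 437 → exclude; stop.
Optimal diet: ground squirrels, carrion scraps — 2 of 5 types.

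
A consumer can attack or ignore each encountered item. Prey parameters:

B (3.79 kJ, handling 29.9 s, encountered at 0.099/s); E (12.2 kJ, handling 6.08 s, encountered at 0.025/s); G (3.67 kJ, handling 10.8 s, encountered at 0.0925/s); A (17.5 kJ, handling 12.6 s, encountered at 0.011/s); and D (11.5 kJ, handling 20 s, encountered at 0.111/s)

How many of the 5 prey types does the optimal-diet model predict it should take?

E/h in descending order: E 2.01, A 1.39, D 0.575, G 0.34, B 0.127 kJ/s. The optimal diet is the largest prefix of this list for which every included type satisfies E_i/h_i > R on the types above it.
Rate on top 1: 0.2648. A: 1.39 > 0.2648 → include.
Rate on top 2: 0.3855. D: 0.575 > 0.3855 → include.
Rate on top 3: 0.5053. G: 0.34 < 0.5053 → exclude; stop.
Optimal diet: E, A, D — 3 of 5 types.

3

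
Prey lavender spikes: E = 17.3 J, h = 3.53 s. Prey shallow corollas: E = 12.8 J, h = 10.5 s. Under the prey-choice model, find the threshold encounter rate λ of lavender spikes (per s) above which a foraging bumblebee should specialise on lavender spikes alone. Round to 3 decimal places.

At the threshold, the rate on lavender spikes alone equals the profitability of shallow corollas: λ·17.3/(1 + λ·3.53) = 12.8/10.5 = 1.219.
Rearranging, λ(17.3 − 1.219×3.53) = 1.219, so λ = 1.219/13 = 0.0938 per s.

0.094 per s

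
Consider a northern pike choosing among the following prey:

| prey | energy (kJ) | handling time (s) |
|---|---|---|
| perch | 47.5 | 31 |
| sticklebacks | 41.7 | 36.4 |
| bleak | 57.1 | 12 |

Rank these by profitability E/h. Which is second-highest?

In descending order of E/h:
bleak: 57.1/12 = 4.76 kJ/s
perch: 47.5/31 = 1.53 kJ/s
sticklebacks: 41.7/36.4 = 1.15 kJ/s

perch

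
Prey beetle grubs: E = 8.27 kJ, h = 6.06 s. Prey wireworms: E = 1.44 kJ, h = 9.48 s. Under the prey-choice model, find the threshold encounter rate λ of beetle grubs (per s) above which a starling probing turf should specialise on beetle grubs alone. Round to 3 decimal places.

Drop wireworms once their profitability E₂/h₂ falls below the rate achievable on beetle grubs alone: E₂/h₂ = λE₁/(1 + λh₁).
Solve for λ: λE₁h₂ = E₂(1 + λh₁) → λ(E₁h₂ − E₂h₁) = E₂ → λ = E₂/(E₁h₂ − E₂h₁).
λ = 1.44/(8.27×9.48 − 1.44×6.06) = 1.44/69.67 = 0.02067 per s.

0.021 per s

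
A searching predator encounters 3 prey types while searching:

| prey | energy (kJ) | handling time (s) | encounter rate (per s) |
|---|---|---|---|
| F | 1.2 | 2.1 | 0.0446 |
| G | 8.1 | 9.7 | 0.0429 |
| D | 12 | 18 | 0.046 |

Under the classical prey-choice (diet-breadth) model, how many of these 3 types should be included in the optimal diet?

3

Profitabilities (E/h, kJ/s): G 0.835, D 0.667, F 0.571. Add prey in this order while the next type's profitability exceeds the intake rate on those already taken.
Rate on top 1: 0.2454. D: 0.667 > 0.2454 → include.
Rate on top 2: 0.4008. F: 0.571 > 0.4008 → include.
Optimal diet: G, D, F — 3 of 3 types.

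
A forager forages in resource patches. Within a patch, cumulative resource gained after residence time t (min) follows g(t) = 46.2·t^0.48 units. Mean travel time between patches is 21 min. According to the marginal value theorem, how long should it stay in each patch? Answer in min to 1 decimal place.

19.4 min

Optimal t* satisfies g'(t*) = g(t*)/(T + t*).
g'(t) = 0.48·46.2·t^-0.52. Setting 0.48·46.2·t^-0.52 = 46.2·t^0.48/(21+t) gives 0.48(21+t) = t, so 0.52·t = 0.48×21.
t* = 0.48×21/0.52 = 19.38 min.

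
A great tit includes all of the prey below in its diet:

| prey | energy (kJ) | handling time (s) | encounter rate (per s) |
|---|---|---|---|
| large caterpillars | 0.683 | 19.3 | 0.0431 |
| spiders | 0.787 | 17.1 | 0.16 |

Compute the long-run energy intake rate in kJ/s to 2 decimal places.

Energy encountered per unit search time: 0.0431×0.683 + 0.16×0.787 = 0.1554 kJ/s.
Handling time per unit search time: 0.0431×19.3 + 0.16×17.1 = 3.568.
Rate = 0.1554/(1 + 3.568) = 0.03401 kJ/s.

0.03 kJ/s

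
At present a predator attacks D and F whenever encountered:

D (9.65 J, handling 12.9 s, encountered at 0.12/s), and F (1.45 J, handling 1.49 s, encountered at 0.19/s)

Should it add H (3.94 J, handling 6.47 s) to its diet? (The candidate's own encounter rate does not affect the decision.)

Current rate: (0.12×9.65 + 0.19×1.45)/(1 + 0.12×12.9 + 0.19×1.49) = 0.5063 J/s.
Profitability of H: 3.94/6.47 = 0.609 J/s.
Since 0.609 > R, including H increases the long-run rate.

Yes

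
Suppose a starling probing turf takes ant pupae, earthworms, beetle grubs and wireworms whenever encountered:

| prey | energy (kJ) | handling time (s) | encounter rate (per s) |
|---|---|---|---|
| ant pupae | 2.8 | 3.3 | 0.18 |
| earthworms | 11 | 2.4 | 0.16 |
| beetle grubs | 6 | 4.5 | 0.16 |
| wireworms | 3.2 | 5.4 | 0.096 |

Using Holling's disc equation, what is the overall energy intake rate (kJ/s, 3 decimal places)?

R = Σλ_iE_i / (1 + Σλ_ih_i)
Numerator: 0.18×2.8 + 0.16×11 + 0.16×6 + 0.096×3.2 = 3.531
Denominator: 1 + 0.18×3.3 + 0.16×2.4 + 0.16×4.5 + 0.096×5.4 = 3.216
R = 3.531/3.216 = 1.098 kJ/s

1.098 kJ/s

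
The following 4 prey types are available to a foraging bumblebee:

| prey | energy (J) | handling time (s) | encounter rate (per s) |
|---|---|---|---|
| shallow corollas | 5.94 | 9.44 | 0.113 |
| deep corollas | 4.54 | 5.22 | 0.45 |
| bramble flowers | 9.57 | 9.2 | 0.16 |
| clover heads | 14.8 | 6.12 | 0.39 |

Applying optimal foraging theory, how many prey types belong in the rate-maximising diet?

Profitabilities (E/h, J/s): clover heads 2.42, bramble flowers 1.04, deep corollas 0.87, shallow corollas 0.629. Add prey in this order while the next type's profitability exceeds the intake rate on those already taken.
Rate on top 1: 1.704. bramble flowers: 1.04 < 1.704 → exclude; stop.
Optimal diet: clover heads — 1 of 4 types.

1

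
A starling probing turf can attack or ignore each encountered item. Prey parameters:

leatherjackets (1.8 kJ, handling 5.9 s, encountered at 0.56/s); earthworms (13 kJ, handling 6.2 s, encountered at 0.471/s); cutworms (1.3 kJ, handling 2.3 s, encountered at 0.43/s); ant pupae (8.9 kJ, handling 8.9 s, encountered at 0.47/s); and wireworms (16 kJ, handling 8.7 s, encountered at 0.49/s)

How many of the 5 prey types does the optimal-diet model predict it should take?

2

Profitabilities (E/h, kJ/s): earthworms 2.1, wireworms 1.84, ant pupae 1, cutworms 0.565, leatherjackets 0.305. Add prey in this order while the next type's profitability exceeds the intake rate on those already taken.
Rate on top 1: 1.562. wireworms: 1.84 > 1.562 → include.
Rate on top 2: 1.706. ant pupae: 1 < 1.706 → exclude; stop.
Optimal diet: earthworms, wireworms — 2 of 5 types.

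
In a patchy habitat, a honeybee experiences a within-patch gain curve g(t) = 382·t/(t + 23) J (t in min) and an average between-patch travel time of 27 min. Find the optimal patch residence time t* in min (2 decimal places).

Maximise g(t)/(T+t): set derivative to zero → g'(t)(T+t) = g(t).
g'(t) = 382·23/(t + 23)². Setting 382·23/(t+23)² = 382t/[(t+23)(27+t)] gives 23(27+t) = t(t+23), so t² = 23×27 = 621.
t* = √621 = 24.92 min.

24.92 min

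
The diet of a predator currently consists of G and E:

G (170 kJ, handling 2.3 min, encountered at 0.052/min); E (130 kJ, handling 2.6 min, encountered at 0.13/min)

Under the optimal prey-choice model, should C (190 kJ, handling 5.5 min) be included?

Intake rate on the current diet: R = (0.052×170 + 0.13×130) / (1 + 0.052×2.3 + 0.13×2.6) = 25.74/1.458 = 17.66 kJ/min.
C: E/h = 190/5.5 = 34.55 kJ/min.
Since 34.55 > R, including C increases the long-run rate.

Yes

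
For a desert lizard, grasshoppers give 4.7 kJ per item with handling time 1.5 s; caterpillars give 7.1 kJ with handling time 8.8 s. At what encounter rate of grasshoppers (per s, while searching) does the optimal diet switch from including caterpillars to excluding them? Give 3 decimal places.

0.231 per s

Drop caterpillars once their profitability E₂/h₂ falls below the rate achievable on grasshoppers alone: E₂/h₂ = λE₁/(1 + λh₁).
Solve for λ: λE₁h₂ = E₂(1 + λh₁) → λ(E₁h₂ − E₂h₁) = E₂ → λ = E₂/(E₁h₂ − E₂h₁).
λ = 7.1/(4.7×8.8 − 7.1×1.5) = 7.1/30.71 = 0.2312 per s.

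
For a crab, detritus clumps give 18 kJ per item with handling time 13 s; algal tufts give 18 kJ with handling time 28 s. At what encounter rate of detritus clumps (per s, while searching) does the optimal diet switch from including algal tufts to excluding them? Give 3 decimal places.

0.067 per s

Drop algal tufts once their profitability E₂/h₂ falls below the rate achievable on detritus clumps alone: E₂/h₂ = λE₁/(1 + λh₁).
Solve for λ: λE₁h₂ = E₂(1 + λh₁) → λ(E₁h₂ − E₂h₁) = E₂ → λ = E₂/(E₁h₂ − E₂h₁).
λ = 18/(18×28 − 18×13) = 18/270 = 0.06667 per s.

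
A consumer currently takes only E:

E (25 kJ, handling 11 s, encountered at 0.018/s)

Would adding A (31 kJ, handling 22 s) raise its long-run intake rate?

Yes

On E alone, R = ΣλE/(1+Σλh) = 0.45/1.198 = 0.3756 kJ/s.
Profitability of A: 31/22 = 1.409 kJ/s.
Since 1.409 > R, including A increases the long-run rate.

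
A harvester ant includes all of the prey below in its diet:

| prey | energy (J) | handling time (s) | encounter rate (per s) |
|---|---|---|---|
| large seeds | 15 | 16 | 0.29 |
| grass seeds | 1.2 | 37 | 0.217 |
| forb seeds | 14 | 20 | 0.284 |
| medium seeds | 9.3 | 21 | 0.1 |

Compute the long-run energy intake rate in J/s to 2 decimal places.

R = (0.29×15 + 0.217×1.2 + 0.284×14 + 0.1×9.3) / (1 + 0.29×16 + 0.217×37 + 0.284×20 + 0.1×21) = 9.516/21.45 = 0.4437 J/s.

0.44 J/s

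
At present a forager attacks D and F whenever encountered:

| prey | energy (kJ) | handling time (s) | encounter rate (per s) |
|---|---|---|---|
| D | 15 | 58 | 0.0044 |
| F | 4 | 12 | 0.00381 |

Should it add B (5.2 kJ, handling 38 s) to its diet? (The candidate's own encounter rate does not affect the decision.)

Intake rate on the current diet: R = (0.0044×15 + 0.00381×4) / (1 + 0.0044×58 + 0.00381×12) = 0.08124/1.301 = 0.06245 kJ/s.
B: E/h = 5.2/38 = 0.1368 kJ/s.
Since 0.1368 > R, including B increases the long-run rate.

Yes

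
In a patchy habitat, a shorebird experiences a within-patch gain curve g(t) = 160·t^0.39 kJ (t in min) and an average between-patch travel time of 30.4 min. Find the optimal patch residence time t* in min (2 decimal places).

Maximise g(t)/(T+t): set derivative to zero → g'(t)(T+t) = g(t).
g'(t) = 0.39·160·t^-0.61. Setting 0.39·160·t^-0.61 = 160·t^0.39/(30.4+t) gives 0.39(30.4+t) = t, so 0.61·t = 0.39×30.4.
t* = 0.39×30.4/0.61 = 19.44 min.

19.44 min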